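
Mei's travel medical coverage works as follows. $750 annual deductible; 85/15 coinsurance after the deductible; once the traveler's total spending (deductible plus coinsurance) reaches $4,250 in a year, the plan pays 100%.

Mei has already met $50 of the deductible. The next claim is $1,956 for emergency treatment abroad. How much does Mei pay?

Deductible still to meet: $750 − $50 = $700.
That leaves $1,956 − $700 = $1,256 for coinsurance.
Traveler's 15% share of $1,256 is $188.40.
That puts the traveler's cost at $700 + $188.40 = $888.40 before any cap.
Cumulative spending $50 + $888.40 = $938.40 stays under the $4,250 maximum.

$888.40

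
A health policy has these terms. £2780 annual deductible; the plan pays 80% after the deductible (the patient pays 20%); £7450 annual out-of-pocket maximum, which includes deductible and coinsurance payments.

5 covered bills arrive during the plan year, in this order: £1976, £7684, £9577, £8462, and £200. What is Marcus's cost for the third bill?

£1915.40

Bill 1, £1976: fully absorbed by the deductible. Patient owes £1976 (running OOP £1976).
Bill 2, £7684: deductible takes £804, £6880 remains; 20% of £6880 = £1376. Cost to patient: £2180. OOP to date £4156.
Bill 3, £9577: 20% coinsurance on £9577 = £1915.40. Patient owes £1915.40 (running OOP £6071.40).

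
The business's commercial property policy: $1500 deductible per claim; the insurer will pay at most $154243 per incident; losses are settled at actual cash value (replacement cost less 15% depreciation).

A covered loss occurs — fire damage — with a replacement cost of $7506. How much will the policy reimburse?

$4880.10

Actual cash value after 15% depreciation: $7506 × 85% = $6380.10.
Less the $1500 deductible: $6380.10 − $1500 = $4880.10.
$4880.10 ≤ $154243, so the limit doesn't bind; insurer pays $4880.10.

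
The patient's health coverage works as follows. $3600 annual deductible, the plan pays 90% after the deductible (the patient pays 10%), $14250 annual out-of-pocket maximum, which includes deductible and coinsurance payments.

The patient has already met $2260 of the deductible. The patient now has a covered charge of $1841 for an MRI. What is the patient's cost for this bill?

Remaining deductible: $3600 − $2260 = $1340.
The remaining $501 (= $1841 − $1340) moves to coinsurance.
10% of $501 = $50.10 falls to the patient.
That puts the patient's cost at $1340 + $50.10 = $1390.10 before any cap.
Cumulative spending $2260 + $1390.10 = $3650.10 stays under the $14250 maximum.

$1390.10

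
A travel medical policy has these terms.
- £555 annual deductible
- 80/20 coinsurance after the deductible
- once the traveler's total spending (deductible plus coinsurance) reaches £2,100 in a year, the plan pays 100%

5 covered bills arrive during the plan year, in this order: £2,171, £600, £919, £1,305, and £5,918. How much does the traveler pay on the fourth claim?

Claim 1 (£2,171): deductible takes £555, £1,616 remains; 20% of £1,616 = £323.20. Traveler pays £878.20; OOP now £878.20.
Claim 2 (£600): deductible met; 20% of £600 = £120. Cost to traveler: £120. OOP to date £998.20.
Claim 3 (£919): deductible already satisfied, so traveler's share is 20% × £919 = £183.80. Traveler owes £183.80 (running OOP £1,182).
Claim 4 (£1,305): 20% coinsurance on £1,305 = £261. Cost to traveler: £261. OOP to date £1,443.

£261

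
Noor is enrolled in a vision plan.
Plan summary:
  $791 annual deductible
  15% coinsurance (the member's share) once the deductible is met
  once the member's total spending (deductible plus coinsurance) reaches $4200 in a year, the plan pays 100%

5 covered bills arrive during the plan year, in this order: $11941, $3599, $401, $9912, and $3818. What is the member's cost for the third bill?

$60.15

Bill 1, $11941: deductible takes $791, $11150 remains; member's 15% is $1672.50. Member pays $2463.50; OOP now $2463.50.
Bill 2, $3599: 15% coinsurance on $3599 = $539.85. Member pays $539.85; OOP now $3003.35.
Bill 3, $401: deductible already satisfied, so member's share is 15% × $401 = $60.15. Member pays $60.15; OOP now $3063.50.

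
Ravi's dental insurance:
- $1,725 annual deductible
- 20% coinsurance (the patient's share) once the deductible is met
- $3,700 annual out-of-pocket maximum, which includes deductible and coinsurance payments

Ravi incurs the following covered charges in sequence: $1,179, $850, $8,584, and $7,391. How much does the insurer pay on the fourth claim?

$7,193.60

Claim 1 — $1,179: fully absorbed by the deductible. Patient pays $1,179; OOP now $1,179. Plan pays $1,179 − $1,179 = $0.
Claim 2 — $850: deductible takes $546, $304 remains; coinsurance $304 × 20% = $60.80. Cost to patient: $606.80. OOP to date $1,785.80. Plan pays $850 − $606.80 = $243.20.
Claim 3 — $8,584: deductible already satisfied, so patient's share is 20% × $8,584 = $1,716.80. Cost to patient: $1,716.80. OOP to date $3,502.60. Insurer: $8,584 − $1,716.80 = $6,867.20.
Claim 4 — $7,391: deductible already satisfied, so patient's share is 20% × $7,391 = $1,478.20. Adding that to $3,502.60 gives $4,980.80, past the $3,700 cap; patient pays only $3,700 − $3,502.60 = $197.40. Insurer: $7,391 − $197.40 = $7,193.60.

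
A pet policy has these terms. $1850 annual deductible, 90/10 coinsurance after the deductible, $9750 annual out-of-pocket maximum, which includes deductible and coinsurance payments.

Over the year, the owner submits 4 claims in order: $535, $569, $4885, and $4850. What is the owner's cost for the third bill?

$1159.90

Claim 1 ($535): fully absorbed by the deductible. Owner pays $535; OOP now $535.
Claim 2 ($569): all of it applies to the deductible. Owner pays $569; OOP now $1104.
Claim 3 ($4885): $746 finishes the deductible; $4139 goes to coinsurance; owner's 10% is $413.90. Owner owes $1159.90 (running OOP $2263.90).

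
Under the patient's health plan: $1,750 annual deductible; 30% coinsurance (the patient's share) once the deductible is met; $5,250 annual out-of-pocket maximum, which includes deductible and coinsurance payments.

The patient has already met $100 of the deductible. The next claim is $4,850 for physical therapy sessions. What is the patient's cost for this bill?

$100 of the $1,750 deductible is already met, leaving $1,650.
That leaves $4,850 − $1,650 = $3,200 for coinsurance.
Patient's 30% share of $3,200 is $960.
So the patient owes $1,650 + $960 = $2,610 before any cap.
Total out-of-pocket so far would be $100 + $2,610 = $2,710, below the $5,250 cap — no reduction.

$2,610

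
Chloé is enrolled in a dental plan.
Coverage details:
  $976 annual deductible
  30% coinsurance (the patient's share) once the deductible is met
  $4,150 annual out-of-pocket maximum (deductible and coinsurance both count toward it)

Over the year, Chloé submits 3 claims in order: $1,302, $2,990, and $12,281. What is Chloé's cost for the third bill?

$2,179.20

Claim 1 — $1,302: $976 to deductible, leaving $326; patient's 30% is $97.80. Patient owes $1,073.80 (running OOP $1,073.80).
Claim 2 — $2,990: deductible already satisfied, so patient's share is 30% × $2,990 = $897. Cost to patient: $897. OOP to date $1,970.80.
Claim 3 — $12,281: 30% coinsurance on $12,281 = $3,684.30. That would push OOP to $5,655.10, over the $4,150 cap, so patient pays $4,150 − $1,970.80 = $2,179.20.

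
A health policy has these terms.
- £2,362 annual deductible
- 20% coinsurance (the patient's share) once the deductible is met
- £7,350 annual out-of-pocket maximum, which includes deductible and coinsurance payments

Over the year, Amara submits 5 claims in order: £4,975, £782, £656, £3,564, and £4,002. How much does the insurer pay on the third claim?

Claim 1 — £4,975: £2,362 finishes the deductible; £2,613 goes to coinsurance; 20% of £2,613 = £522.60. Patient pays £2,884.60; OOP now £2,884.60. Plan pays £4,975 − £2,884.60 = £2,090.40.
Claim 2 — £782: 20% coinsurance on £782 = £156.40. Patient owes £156.40 (running OOP £3,041). Insurer: £782 − £156.40 = £625.60.
Claim 3 — £656: deductible met; 20% of £656 = £131.20. Patient pays £131.20; OOP now £3,172.20. Insurer: £656 − £131.20 = £524.80.

£524.80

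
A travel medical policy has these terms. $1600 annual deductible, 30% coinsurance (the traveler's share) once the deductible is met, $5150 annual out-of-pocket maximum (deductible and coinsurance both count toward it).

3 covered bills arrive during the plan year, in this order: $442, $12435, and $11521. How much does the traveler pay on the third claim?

$166.90

Claim 1 ($442): fully absorbed by the deductible. Traveler pays $442; OOP now $442.
Claim 2 ($12435): $1158 to deductible, leaving $11277; coinsurance $11277 × 30% = $3383.10. Traveler owes $4541.10 (running OOP $4983.10).
Claim 3 ($11521): deductible already satisfied, so traveler's share is 30% × $11521 = $3456.30. Adding that to $4983.10 gives $8439.40, past the $5150 cap; traveler pays only $5150 − $4983.10 = $166.90.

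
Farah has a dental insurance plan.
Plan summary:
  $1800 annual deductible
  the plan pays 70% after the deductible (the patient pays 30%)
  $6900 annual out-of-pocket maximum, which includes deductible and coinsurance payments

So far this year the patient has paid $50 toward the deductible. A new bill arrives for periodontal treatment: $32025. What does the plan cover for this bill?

$50 of the $1800 deductible is already met, leaving $1750.
The remaining $30275 (= $32025 − $1750) moves to coinsurance.
Coinsurance: $30275 × 30% = $9082.50.
So the patient owes $1750 + $9082.50 = $10832.50 before any cap.
Year-to-date out-of-pocket would reach $50 + $10832.50 = $10882.50, above the $6900 maximum, so the patient pays only $6900 − $50 = $6850.
Insurer pays the balance: $32025 − $6850 = $25175.

$25175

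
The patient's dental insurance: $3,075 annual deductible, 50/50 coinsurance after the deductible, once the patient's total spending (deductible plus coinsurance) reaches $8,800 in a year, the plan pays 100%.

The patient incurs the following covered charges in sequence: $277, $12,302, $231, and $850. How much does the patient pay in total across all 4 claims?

#1 ($277): entire amount goes to the deductible. Patient owes $277 (running OOP $277).
#2 ($12,302): deductible takes $2,798, $9,504 remains; patient's 50% is $4,752. Patient pays $7,550; OOP now $7,827.
#3 ($231): deductible already satisfied, so patient's share is 50% × $231 = $115.50. Patient owes $115.50 (running OOP $7,942.50).
#4 ($850): 50% coinsurance on $850 = $425. Patient pays $425; OOP now $8,367.50.
Summing the patient's payments: $277 + $7,550 + $115.50 + $425 = $8,367.50.

$8,367.50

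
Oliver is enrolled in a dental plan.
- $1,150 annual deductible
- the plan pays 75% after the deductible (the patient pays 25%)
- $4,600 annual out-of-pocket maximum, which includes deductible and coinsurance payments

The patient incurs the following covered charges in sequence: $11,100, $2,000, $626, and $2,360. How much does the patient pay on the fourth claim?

Bill 1, $11,100: $1,150 finishes the deductible; $9,950 goes to coinsurance; 25% of $9,950 = $2,487.50. Patient owes $3,637.50 (running OOP $3,637.50).
Bill 2, $2,000: deductible met; 25% of $2,000 = $500. Patient owes $500 (running OOP $4,137.50).
Bill 3, $626: deductible already satisfied, so patient's share is 25% × $626 = $156.50. Cost to patient: $156.50. OOP to date $4,294.
Bill 4, $2,360: 25% coinsurance on $2,360 = $590. OOP would hit $4,884 > $4,600, so the cap limits the patient to $4,600 − $4,294 = $306.

$306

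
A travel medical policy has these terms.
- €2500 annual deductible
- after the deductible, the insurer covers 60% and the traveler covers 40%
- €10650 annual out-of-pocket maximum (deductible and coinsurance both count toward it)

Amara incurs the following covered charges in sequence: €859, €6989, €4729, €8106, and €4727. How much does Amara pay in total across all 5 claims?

#1 (€859): fully absorbed by the deductible. Traveler owes €859 (running OOP €859).
#2 (€6989): €1641 to deductible, leaving €5348; coinsurance €5348 × 40% = €2139.20. Cost to traveler: €3780.20. OOP to date €4639.20.
#3 (€4729): deductible already satisfied, so traveler's share is 40% × €4729 = €1891.60. Traveler pays €1891.60; OOP now €6530.80.
#4 (€8106): deductible already satisfied, so traveler's share is 40% × €8106 = €3242.40. Cost to traveler: €3242.40. OOP to date €9773.20.
#5 (€4727): deductible already satisfied, so traveler's share is 40% × €4727 = €1890.80. Adding that to €9773.20 gives €11664, past the €10650 cap; traveler pays only €10650 − €9773.20 = €876.80.
Summing the traveler's payments: €859 + €3780.20 + €1891.60 + €3242.40 + €876.80 = €10650.

€10650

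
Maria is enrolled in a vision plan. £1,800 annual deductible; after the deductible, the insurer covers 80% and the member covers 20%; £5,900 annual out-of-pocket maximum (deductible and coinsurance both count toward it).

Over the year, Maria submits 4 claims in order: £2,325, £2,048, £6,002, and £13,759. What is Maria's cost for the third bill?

Claim 1 (£2,325): £1,800 finishes the deductible; £525 goes to coinsurance; coinsurance £525 × 20% = £105. Member pays £1,905; OOP now £1,905.
Claim 2 (£2,048): deductible already satisfied, so member's share is 20% × £2,048 = £409.60. Member owes £409.60 (running OOP £2,314.60).
Claim 3 (£6,002): deductible already satisfied, so member's share is 20% × £6,002 = £1,200.40. Cost to member: £1,200.40. OOP to date £3,515.

£1,200.40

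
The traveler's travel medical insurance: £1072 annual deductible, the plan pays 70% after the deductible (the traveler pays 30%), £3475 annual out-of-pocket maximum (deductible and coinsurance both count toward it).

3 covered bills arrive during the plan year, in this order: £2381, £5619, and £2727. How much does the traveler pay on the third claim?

#1 (£2381): deductible takes £1072, £1309 remains; 30% of £1309 = £392.70. Cost to traveler: £1464.70. OOP to date £1464.70.
#2 (£5619): 30% coinsurance on £5619 = £1685.70. Cost to traveler: £1685.70. OOP to date £3150.40.
#3 (£2727): 30% coinsurance on £2727 = £818.10. Adding that to £3150.40 gives £3968.50, past the £3475 cap; traveler pays only £3475 − £3150.40 = £324.60.

£324.60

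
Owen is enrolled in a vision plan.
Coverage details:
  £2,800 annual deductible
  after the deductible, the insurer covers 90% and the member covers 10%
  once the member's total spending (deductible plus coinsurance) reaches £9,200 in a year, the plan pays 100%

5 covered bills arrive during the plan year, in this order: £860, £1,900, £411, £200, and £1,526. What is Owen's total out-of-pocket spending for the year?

Bill 1, £860: entire amount goes to the deductible. Member pays £860; OOP now £860.
Bill 2, £1,900: entire amount goes to the deductible. Cost to member: £1,900. OOP to date £2,760.
Bill 3, £411: £40 to deductible, leaving £371; member's 10% is £37.10. Member owes £77.10 (running OOP £2,837.10).
Bill 4, £200: deductible already satisfied, so member's share is 10% × £200 = £20. Cost to member: £20. OOP to date £2,857.10.
Bill 5, £1,526: 10% coinsurance on £1,526 = £152.60. Member owes £152.60 (running OOP £3,009.70).
Total paid by the member: £860 + £1,900 + £77.10 + £20 + £152.60 = £3,009.70.

£3,009.70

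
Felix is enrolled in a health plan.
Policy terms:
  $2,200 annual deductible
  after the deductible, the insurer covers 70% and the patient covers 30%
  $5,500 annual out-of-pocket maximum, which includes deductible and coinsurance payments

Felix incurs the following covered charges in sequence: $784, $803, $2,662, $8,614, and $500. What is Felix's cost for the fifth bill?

#1 ($784): fully absorbed by the deductible. Patient pays $784; OOP now $784.
#2 ($803): all of it applies to the deductible. Patient pays $803; OOP now $1,587.
#3 ($2,662): $613 finishes the deductible; $2,049 goes to coinsurance; coinsurance $2,049 × 30% = $614.70. Patient owes $1,227.70 (running OOP $2,814.70).
#4 ($8,614): deductible met; 30% of $8,614 = $2,584.20. Patient pays $2,584.20; OOP now $5,398.90.
#5 ($500): 30% coinsurance on $500 = $150. Adding that to $5,398.90 gives $5,548.90, past the $5,500 cap; patient pays only $5,500 − $5,398.90 = $101.10.

$101.10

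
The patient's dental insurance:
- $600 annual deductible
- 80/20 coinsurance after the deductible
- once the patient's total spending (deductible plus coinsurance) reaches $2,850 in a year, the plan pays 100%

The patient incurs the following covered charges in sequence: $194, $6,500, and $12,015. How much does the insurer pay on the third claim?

$10,983.80

#1 ($194): entire amount goes to the deductible. Patient owes $194 (running OOP $194). Plan pays $194 − $194 = $0.
#2 ($6,500): $406 finishes the deductible; $6,094 goes to coinsurance; coinsurance $6,094 × 20% = $1,218.80. Cost to patient: $1,624.80. OOP to date $1,818.80. Plan pays $6,500 − $1,624.80 = $4,875.20.
#3 ($12,015): deductible already satisfied, so patient's share is 20% × $12,015 = $2,403. OOP would hit $4,221.80 > $2,850, so the cap limits the patient to $2,850 − $1,818.80 = $1,031.20. Plan pays $12,015 − $1,031.20 = $10,983.80.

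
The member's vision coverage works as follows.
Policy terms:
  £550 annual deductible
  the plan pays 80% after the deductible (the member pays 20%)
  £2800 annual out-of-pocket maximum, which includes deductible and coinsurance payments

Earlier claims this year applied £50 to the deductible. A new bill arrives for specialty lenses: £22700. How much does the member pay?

£2750

Remaining deductible: £550 − £50 = £500.
That leaves £22700 − £500 = £22200 for coinsurance.
Coinsurance: £22200 × 20% = £4440.
That puts the member's cost at £500 + £4440 = £4940 before any cap.
Year-to-date out-of-pocket would reach £50 + £4940 = £4990, above the £2800 maximum, so the member pays only £2800 − £50 = £2750.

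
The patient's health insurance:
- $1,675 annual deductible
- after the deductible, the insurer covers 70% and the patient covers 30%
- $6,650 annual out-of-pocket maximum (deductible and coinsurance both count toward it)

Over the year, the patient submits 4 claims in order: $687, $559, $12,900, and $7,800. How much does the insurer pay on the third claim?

$8,729.70

Claim 1 ($687): all of it applies to the deductible. Patient owes $687 (running OOP $687). Insurer: $687 − $687 = $0.
Claim 2 ($559): fully absorbed by the deductible. Patient pays $559; OOP now $1,246. Insurer: $559 − $559 = $0.
Claim 3 ($12,900): deductible takes $429, $12,471 remains; patient's 30% is $3,741.30. Patient owes $4,170.30 (running OOP $5,416.30). Plan pays $12,900 − $4,170.30 = $8,729.70.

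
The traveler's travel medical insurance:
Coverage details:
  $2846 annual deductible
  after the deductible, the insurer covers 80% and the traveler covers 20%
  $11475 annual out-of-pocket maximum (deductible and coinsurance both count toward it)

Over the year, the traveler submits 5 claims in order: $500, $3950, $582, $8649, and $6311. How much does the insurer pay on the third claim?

#1 ($500): all of it applies to the deductible. Traveler owes $500 (running OOP $500). Plan pays $500 − $500 = $0.
#2 ($3950): $2346 to deductible, leaving $1604; coinsurance $1604 × 20% = $320.80. Traveler owes $2666.80 (running OOP $3166.80). Plan pays $3950 − $2666.80 = $1283.20.
#3 ($582): deductible met; 20% of $582 = $116.40. Traveler pays $116.40; OOP now $3283.20. Plan pays $582 − $116.40 = $465.60.

$465.60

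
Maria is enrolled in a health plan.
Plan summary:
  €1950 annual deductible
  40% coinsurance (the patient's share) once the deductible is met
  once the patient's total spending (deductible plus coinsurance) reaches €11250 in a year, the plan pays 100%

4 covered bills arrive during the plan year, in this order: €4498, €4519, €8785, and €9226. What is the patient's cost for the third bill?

€3514

Claim 1 (€4498): €1950 finishes the deductible; €2548 goes to coinsurance; 40% of €2548 = €1019.20. Cost to patient: €2969.20. OOP to date €2969.20.
Claim 2 (€4519): deductible met; 40% of €4519 = €1807.60. Cost to patient: €1807.60. OOP to date €4776.80.
Claim 3 (€8785): deductible already satisfied, so patient's share is 40% × €8785 = €3514. Cost to patient: €3514. OOP to date €8290.80.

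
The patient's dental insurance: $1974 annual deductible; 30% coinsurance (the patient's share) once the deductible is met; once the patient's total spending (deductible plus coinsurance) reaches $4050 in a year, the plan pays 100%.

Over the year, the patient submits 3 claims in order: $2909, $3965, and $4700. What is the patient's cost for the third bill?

$606

#1 ($2909): $1974 to deductible, leaving $935; patient's 30% is $280.50. Cost to patient: $2254.50. OOP to date $2254.50.
#2 ($3965): deductible met; 30% of $3965 = $1189.50. Patient owes $1189.50 (running OOP $3444).
#3 ($4700): deductible already satisfied, so patient's share is 30% × $4700 = $1410. OOP would hit $4854 > $4050, so the cap limits the patient to $4050 − $3444 = $606.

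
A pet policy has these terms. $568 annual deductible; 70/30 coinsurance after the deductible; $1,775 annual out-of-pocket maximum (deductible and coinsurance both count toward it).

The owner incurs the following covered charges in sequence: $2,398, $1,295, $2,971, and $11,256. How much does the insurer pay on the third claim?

Bill 1, $2,398: deductible takes $568, $1,830 remains; coinsurance $1,830 × 30% = $549. Cost to owner: $1,117. OOP to date $1,117. Plan pays $2,398 − $1,117 = $1,281.
Bill 2, $1,295: deductible met; 30% of $1,295 = $388.50. Owner owes $388.50 (running OOP $1,505.50). Insurer: $1,295 − $388.50 = $906.50.
Bill 3, $2,971: deductible met; 30% of $2,971 = $891.30. That would push OOP to $2,396.80, over the $1,775 cap, so owner pays $1,775 − $1,505.50 = $269.50. Insurer: $2,971 − $269.50 = $2,701.50.

$2,701.50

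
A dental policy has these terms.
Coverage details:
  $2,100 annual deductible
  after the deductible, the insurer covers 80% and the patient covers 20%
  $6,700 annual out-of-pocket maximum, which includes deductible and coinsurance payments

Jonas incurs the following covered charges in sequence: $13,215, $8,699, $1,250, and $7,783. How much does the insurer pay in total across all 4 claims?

#1 ($13,215): $2,100 finishes the deductible; $11,115 goes to coinsurance; patient's 20% is $2,223. Patient pays $4,323; OOP now $4,323. Insurer: $13,215 − $4,323 = $8,892.
#2 ($8,699): deductible met; 20% of $8,699 = $1,739.80. Cost to patient: $1,739.80. OOP to date $6,062.80. Plan pays $8,699 − $1,739.80 = $6,959.20.
#3 ($1,250): deductible met; 20% of $1,250 = $250. Patient owes $250 (running OOP $6,312.80). Insurer: $1,250 − $250 = $1,000.
#4 ($7,783): deductible met; 20% of $7,783 = $1,556.60. Adding that to $6,312.80 gives $7,869.40, past the $6,700 cap; patient pays only $6,700 − $6,312.80 = $387.20. Plan pays $7,783 − $387.20 = $7,395.80.
Insurer total: $8,892 + $6,959.20 + $1,000 + $7,395.80 = $24,247.

$24,247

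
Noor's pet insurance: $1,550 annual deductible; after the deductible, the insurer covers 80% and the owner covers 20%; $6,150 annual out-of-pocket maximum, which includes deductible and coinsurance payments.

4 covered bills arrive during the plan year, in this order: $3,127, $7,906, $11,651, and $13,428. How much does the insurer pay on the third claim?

Bill 1, $3,127: $1,550 finishes the deductible; $1,577 goes to coinsurance; owner's 20% is $315.40. Owner owes $1,865.40 (running OOP $1,865.40). Insurer: $3,127 − $1,865.40 = $1,261.60.
Bill 2, $7,906: deductible met; 20% of $7,906 = $1,581.20. Owner pays $1,581.20; OOP now $3,446.60. Insurer: $7,906 − $1,581.20 = $6,324.80.
Bill 3, $11,651: deductible met; 20% of $11,651 = $2,330.20. Owner pays $2,330.20; OOP now $5,776.80. Plan pays $11,651 − $2,330.20 = $9,320.80.

$9,320.80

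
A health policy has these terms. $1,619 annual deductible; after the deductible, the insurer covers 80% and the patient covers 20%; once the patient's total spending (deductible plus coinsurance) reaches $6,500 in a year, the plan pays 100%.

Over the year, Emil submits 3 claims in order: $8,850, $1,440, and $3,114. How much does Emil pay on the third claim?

Claim 1 ($8,850): $1,619 to deductible, leaving $7,231; coinsurance $7,231 × 20% = $1,446.20. Patient pays $3,065.20; OOP now $3,065.20.
Claim 2 ($1,440): 20% coinsurance on $1,440 = $288. Patient pays $288; OOP now $3,353.20.
Claim 3 ($3,114): deductible already satisfied, so patient's share is 20% × $3,114 = $622.80. Cost to patient: $622.80. OOP to date $3,976.

$622.80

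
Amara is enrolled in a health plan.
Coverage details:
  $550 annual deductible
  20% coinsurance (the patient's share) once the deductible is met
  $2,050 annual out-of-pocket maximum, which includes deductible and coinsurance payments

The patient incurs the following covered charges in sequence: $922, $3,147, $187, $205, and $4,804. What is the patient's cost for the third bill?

Claim 1 — $922: $550 finishes the deductible; $372 goes to coinsurance; patient's 20% is $74.40. Cost to patient: $624.40. OOP to date $624.40.
Claim 2 — $3,147: 20% coinsurance on $3,147 = $629.40. Patient pays $629.40; OOP now $1,253.80.
Claim 3 — $187: 20% coinsurance on $187 = $37.40. Cost to patient: $37.40. OOP to date $1,291.20.

$37.40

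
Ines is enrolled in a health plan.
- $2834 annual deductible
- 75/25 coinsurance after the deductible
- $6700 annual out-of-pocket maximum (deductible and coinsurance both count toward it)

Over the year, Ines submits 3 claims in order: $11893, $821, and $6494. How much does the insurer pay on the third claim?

Claim 1 — $11893: $2834 finishes the deductible; $9059 goes to coinsurance; coinsurance $9059 × 25% = $2264.75. Patient pays $5098.75; OOP now $5098.75. Insurer: $11893 − $5098.75 = $6794.25.
Claim 2 — $821: deductible met; 25% of $821 = $205.25. Patient pays $205.25; OOP now $5304. Insurer: $821 − $205.25 = $615.75.
Claim 3 — $6494: deductible met; 25% of $6494 = $1623.50. OOP would hit $6927.50 > $6700, so the cap limits the patient to $6700 − $5304 = $1396. Insurer: $6494 − $1396 = $5098.

$5098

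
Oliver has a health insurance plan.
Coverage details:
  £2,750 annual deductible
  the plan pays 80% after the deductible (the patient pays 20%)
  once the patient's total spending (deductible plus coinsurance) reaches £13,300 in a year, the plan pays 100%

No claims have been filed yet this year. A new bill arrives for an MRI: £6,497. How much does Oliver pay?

£3,499.40

Deductible not yet touched, so the first £2,750 of the bill goes to the deductible.
The remaining £3,747 (= £6,497 − £2,750) moves to coinsurance.
Patient's 20% share of £3,747 is £749.40.
Patient responsibility before any cap: £2,750 + £749.40 = £3,499.40.
Year-to-date out-of-pocket becomes £0 + £3,499.40 = £3,499.40, still under the £13,300 maximum, so no cap applies.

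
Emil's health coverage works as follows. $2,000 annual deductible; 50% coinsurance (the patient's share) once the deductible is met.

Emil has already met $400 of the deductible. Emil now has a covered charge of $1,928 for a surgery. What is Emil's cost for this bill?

$400 of the $2,000 deductible is already met, leaving $1,600.
The remaining $328 (= $1,928 − $1,600) moves to coinsurance.
Coinsurance: $328 × 50% = $164.
Patient responsibility: $1,600 + $164 = $1,764.

$1,764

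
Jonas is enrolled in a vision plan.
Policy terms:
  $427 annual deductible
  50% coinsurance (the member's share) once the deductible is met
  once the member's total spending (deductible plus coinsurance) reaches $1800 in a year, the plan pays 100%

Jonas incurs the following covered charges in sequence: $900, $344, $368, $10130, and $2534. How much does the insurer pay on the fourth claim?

Claim 1 — $900: deductible takes $427, $473 remains; 50% of $473 = $236.50. Cost to member: $663.50. OOP to date $663.50. Insurer: $900 − $663.50 = $236.50.
Claim 2 — $344: deductible already satisfied, so member's share is 50% × $344 = $172. Member pays $172; OOP now $835.50. Plan pays $344 − $172 = $172.
Claim 3 — $368: deductible met; 50% of $368 = $184. Member owes $184 (running OOP $1019.50). Plan pays $368 − $184 = $184.
Claim 4 — $10130: deductible met; 50% of $10130 = $5065. Adding that to $1019.50 gives $6084.50, past the $1800 cap; member pays only $1800 − $1019.50 = $780.50. Insurer: $10130 − $780.50 = $9349.50.

$9349.50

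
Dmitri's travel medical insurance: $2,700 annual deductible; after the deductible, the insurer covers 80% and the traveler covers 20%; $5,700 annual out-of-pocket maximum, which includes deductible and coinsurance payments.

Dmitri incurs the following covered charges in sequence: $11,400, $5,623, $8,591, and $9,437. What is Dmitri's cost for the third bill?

$135.40

Claim 1 — $11,400: deductible takes $2,700, $8,700 remains; 20% of $8,700 = $1,740. Cost to traveler: $4,440. OOP to date $4,440.
Claim 2 — $5,623: 20% coinsurance on $5,623 = $1,124.60. Traveler owes $1,124.60 (running OOP $5,564.60).
Claim 3 — $8,591: 20% coinsurance on $8,591 = $1,718.20. OOP would hit $7,282.80 > $5,700, so the cap limits the traveler to $5,700 − $5,564.60 = $135.40.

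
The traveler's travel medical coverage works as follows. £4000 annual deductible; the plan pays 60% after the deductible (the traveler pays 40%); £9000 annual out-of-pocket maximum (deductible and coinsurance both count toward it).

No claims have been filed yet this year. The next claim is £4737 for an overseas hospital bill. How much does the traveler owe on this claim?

The full £4000 deductible is still open; £4000 of this bill applies to it.
After the £4000 deductible portion, £4737 − £4000 = £737 is subject to coinsurance.
40% of £737 = £294.80 falls to the traveler.
That puts the traveler's cost at £4000 + £294.80 = £4294.80 before any cap.
Total out-of-pocket so far would be £0 + £4294.80 = £4294.80, below the £9000 cap — no reduction.

£4294.80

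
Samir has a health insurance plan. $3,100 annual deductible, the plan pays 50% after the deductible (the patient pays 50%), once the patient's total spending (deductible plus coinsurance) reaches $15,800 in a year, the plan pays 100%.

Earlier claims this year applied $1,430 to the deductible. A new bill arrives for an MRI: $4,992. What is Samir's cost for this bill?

Remaining deductible: $3,100 − $1,430 = $1,670.
That leaves $4,992 − $1,670 = $3,322 for coinsurance.
50% of $3,322 = $1,661 falls to the patient.
That puts the patient's cost at $1,670 + $1,661 = $3,331 before any cap.
Year-to-date out-of-pocket becomes $1,430 + $3,331 = $4,761, still under the $15,800 maximum, so no cap applies.

$3,331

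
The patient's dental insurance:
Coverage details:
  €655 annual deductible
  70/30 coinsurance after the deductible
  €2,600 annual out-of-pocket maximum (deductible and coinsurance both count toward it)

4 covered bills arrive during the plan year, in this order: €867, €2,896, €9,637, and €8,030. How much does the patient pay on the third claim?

€1,012.60

#1 (€867): €655 finishes the deductible; €212 goes to coinsurance; 30% of €212 = €63.60. Patient owes €718.60 (running OOP €718.60).
#2 (€2,896): deductible already satisfied, so patient's share is 30% × €2,896 = €868.80. Patient pays €868.80; OOP now €1,587.40.
#3 (€9,637): deductible already satisfied, so patient's share is 30% × €9,637 = €2,891.10. OOP would hit €4,478.50 > €2,600, so the cap limits the patient to €2,600 − €1,587.40 = €1,012.60.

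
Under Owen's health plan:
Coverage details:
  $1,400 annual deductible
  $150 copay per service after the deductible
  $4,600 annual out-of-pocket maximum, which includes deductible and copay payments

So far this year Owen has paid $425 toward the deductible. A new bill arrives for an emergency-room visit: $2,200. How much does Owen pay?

$1,125

Deductible still to meet: $1,400 − $425 = $975.
That leaves $2,200 − $975 = $1,225 for the copay.
Copay on this service: $150.
So the patient owes $975 + $150 = $1,125 before any cap.
Total out-of-pocket so far would be $425 + $1,125 = $1,550, below the $4,600 cap — no reduction.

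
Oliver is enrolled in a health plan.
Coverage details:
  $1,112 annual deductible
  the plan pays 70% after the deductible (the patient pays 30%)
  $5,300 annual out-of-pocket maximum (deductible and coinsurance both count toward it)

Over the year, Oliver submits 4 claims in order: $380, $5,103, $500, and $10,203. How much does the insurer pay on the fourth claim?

$7,476.30

Claim 1 ($380): all of it applies to the deductible. Cost to patient: $380. OOP to date $380. Insurer: $380 − $380 = $0.
Claim 2 ($5,103): $732 to deductible, leaving $4,371; coinsurance $4,371 × 30% = $1,311.30. Patient owes $2,043.30 (running OOP $2,423.30). Insurer: $5,103 − $2,043.30 = $3,059.70.
Claim 3 ($500): deductible already satisfied, so patient's share is 30% × $500 = $150. Patient pays $150; OOP now $2,573.30. Insurer: $500 − $150 = $350.
Claim 4 ($10,203): 30% coinsurance on $10,203 = $3,060.90. That would push OOP to $5,634.20, over the $5,300 cap, so patient pays $5,300 − $2,573.30 = $2,726.70. Insurer: $10,203 − $2,726.70 = $7,476.30.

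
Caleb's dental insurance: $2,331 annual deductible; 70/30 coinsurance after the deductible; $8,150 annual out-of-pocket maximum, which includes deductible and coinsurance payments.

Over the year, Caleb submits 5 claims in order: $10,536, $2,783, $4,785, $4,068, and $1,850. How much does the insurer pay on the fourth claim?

$2,980.90

Claim 1 — $10,536: $2,331 to deductible, leaving $8,205; coinsurance $8,205 × 30% = $2,461.50. Cost to patient: $4,792.50. OOP to date $4,792.50. Insurer: $10,536 − $4,792.50 = $5,743.50.
Claim 2 — $2,783: deductible met; 30% of $2,783 = $834.90. Patient owes $834.90 (running OOP $5,627.40). Insurer: $2,783 − $834.90 = $1,948.10.
Claim 3 — $4,785: deductible met; 30% of $4,785 = $1,435.50. Cost to patient: $1,435.50. OOP to date $7,062.90. Plan pays $4,785 − $1,435.50 = $3,349.50.
Claim 4 — $4,068: deductible met; 30% of $4,068 = $1,220.40. OOP would hit $8,283.30 > $8,150, so the cap limits the patient to $8,150 − $7,062.90 = $1,087.10. Plan pays $4,068 − $1,087.10 = $2,980.90.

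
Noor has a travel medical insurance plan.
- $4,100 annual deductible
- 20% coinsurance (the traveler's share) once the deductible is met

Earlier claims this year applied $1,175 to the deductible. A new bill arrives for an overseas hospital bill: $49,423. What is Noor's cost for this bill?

Deductible still to meet: $4,100 − $1,175 = $2,925.
After the $2,925 deductible portion, $49,423 − $2,925 = $46,498 is subject to coinsurance.
Traveler's 20% share of $46,498 is $9,299.60.
That puts the traveler's cost at $2,925 + $9,299.60 = $12,224.60.

$12,224.60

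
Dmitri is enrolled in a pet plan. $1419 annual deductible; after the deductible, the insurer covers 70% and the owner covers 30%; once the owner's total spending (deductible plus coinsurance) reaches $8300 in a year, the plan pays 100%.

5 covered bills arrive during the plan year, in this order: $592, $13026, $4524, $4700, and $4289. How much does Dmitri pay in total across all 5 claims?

$8300

Bill 1, $592: entire amount goes to the deductible. Owner pays $592; OOP now $592.
Bill 2, $13026: $827 finishes the deductible; $12199 goes to coinsurance; coinsurance $12199 × 30% = $3659.70. Cost to owner: $4486.70. OOP to date $5078.70.
Bill 3, $4524: 30% coinsurance on $4524 = $1357.20. Owner owes $1357.20 (running OOP $6435.90).
Bill 4, $4700: deductible already satisfied, so owner's share is 30% × $4700 = $1410. Owner owes $1410 (running OOP $7845.90).
Bill 5, $4289: deductible already satisfied, so owner's share is 30% × $4289 = $1286.70. OOP would hit $9132.60 > $8300, so the cap limits the owner to $8300 − $7845.90 = $454.10.
Summing the owner's payments: $592 + $4486.70 + $1357.20 + $1410 + $454.10 = $8300.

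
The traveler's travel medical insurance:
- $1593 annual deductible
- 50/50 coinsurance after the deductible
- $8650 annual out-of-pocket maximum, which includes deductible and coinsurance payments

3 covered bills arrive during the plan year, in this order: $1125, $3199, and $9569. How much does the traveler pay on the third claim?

#1 ($1125): fully absorbed by the deductible. Traveler pays $1125; OOP now $1125.
#2 ($3199): $468 finishes the deductible; $2731 goes to coinsurance; traveler's 50% is $1365.50. Traveler owes $1833.50 (running OOP $2958.50).
#3 ($9569): deductible met; 50% of $9569 = $4784.50. Cost to traveler: $4784.50. OOP to date $7743.

$4784.50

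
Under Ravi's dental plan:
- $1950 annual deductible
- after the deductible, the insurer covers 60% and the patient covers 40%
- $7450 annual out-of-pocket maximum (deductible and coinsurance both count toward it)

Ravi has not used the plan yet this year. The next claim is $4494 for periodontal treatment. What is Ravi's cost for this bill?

$2967.60

Deductible not yet touched, so the first $1950 of the bill goes to the deductible.
That leaves $4494 − $1950 = $2544 for coinsurance.
40% of $2544 = $1017.60 falls to the patient.
That puts the patient's cost at $1950 + $1017.60 = $2967.60 before any cap.
Cumulative spending $0 + $2967.60 = $2967.60 stays under the $7450 maximum.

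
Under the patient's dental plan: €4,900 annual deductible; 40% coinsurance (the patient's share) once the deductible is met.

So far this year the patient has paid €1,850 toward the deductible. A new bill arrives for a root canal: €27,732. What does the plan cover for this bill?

€14,809.20

€1,850 of the €4,900 deductible is already met, leaving €3,050.
The remaining €24,682 (= €27,732 − €3,050) moves to coinsurance.
Patient's 40% share of €24,682 is €9,872.80.
That puts the patient's cost at €3,050 + €9,872.80 = €12,922.80.
The insurer covers the remainder: €27,732 − €12,922.80 = €14,809.20.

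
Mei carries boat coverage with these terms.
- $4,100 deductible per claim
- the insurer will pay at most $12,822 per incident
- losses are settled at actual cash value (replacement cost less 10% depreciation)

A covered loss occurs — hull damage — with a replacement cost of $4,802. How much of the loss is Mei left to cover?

Actual cash value after 10% depreciation: $4,802 × 90% = $4,321.80.
Subtract the deductible: $4,321.80 − $4,100 = $221.80.
That's under the $12,822 cap, so the insurer reimburses the full $221.80.
Out of pocket: $4,802 − $221.80 = $4,580.20.

$4,580.20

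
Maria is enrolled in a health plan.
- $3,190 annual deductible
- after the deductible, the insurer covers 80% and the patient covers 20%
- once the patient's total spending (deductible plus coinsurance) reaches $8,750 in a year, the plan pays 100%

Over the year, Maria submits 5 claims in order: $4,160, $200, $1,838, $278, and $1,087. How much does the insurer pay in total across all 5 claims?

$3,498.40

Claim 1 — $4,160: $3,190 to deductible, leaving $970; coinsurance $970 × 20% = $194. Patient pays $3,384; OOP now $3,384. Plan pays $4,160 − $3,384 = $776.
Claim 2 — $200: deductible already satisfied, so patient's share is 20% × $200 = $40. Patient owes $40 (running OOP $3,424). Insurer: $200 − $40 = $160.
Claim 3 — $1,838: deductible already satisfied, so patient's share is 20% × $1,838 = $367.60. Patient pays $367.60; OOP now $3,791.60. Insurer: $1,838 − $367.60 = $1,470.40.
Claim 4 — $278: deductible met; 20% of $278 = $55.60. Patient owes $55.60 (running OOP $3,847.20). Insurer: $278 − $55.60 = $222.40.
Claim 5 — $1,087: deductible already satisfied, so patient's share is 20% × $1,087 = $217.40. Patient owes $217.40 (running OOP $4,064.60). Plan pays $1,087 − $217.40 = $869.60.
Insurer total = bills − patient's total = $7,563 − $4,064.60 = $3,498.40.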